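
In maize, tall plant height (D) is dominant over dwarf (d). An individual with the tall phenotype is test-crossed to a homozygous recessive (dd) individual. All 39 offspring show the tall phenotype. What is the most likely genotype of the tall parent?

Test cross: ? × dd
All offspring are tall.
If the unknown parent were heterozygous (Dd), about half of 39 offspring would be dwarf; none are. The unknown parent is most likely homozygous dominant (DD).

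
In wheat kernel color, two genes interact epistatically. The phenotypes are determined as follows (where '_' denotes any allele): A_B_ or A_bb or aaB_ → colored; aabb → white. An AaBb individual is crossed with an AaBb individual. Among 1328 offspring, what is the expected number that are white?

Cross: AaBb × AaBb — consider each gene separately:
A gene: Aa × Aa → 1 AA, 2 Aa, 1 aa → 3 A_ : 1 aa (out of 4)
B gene: Bb × Bb → 1 BB, 2 Bb, 1 bb → 3 B_ : 1 bb (out of 4)
Genotype classes (out of 4 × 4 = 16): A_B_ = 3×3 = 9; A_bb = 3×1 = 3; aaB_ = 1×3 = 3; aabb = 1×1 = 1
Apply the phenotype rules: A_B_ (9) + A_bb (3) + aaB_ (3) → colored; aabb (1) → white
Phenotype counts (out of 16): 15 colored, 1 white
white: 1 out of 16 → fraction 1/16
Expected count = 1/16 × 1328 = 83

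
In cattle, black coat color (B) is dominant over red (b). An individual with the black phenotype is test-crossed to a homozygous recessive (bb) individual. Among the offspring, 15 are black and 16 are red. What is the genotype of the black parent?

Test cross: ? × bb
Offspring: 15 black, 16 red — approximately 1:1.
A 1:1 ratio in a test cross indicates the unknown parent is heterozygous (Bb).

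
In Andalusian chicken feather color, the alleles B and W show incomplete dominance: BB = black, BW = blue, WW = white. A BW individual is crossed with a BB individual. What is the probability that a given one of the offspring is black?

Punnett square for BW × BB:
Offspring genotypes: 2 BB, 2 BW
Phenotype counts: 2 black, 2 blue
black: 2 out of 4
Probability: 2/4 = 1/2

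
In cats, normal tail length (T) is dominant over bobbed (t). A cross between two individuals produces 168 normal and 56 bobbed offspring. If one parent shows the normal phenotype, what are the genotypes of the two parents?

Observed offspring: 168 normal, 56 bobbed
The observed ratio simplifies to 3:1. Bobbed (tt) offspring appear, so each parent must contribute one t allele. The parent stated to show normal carries T, so it is Tt. The other parent is then either Tt or tt: Tt × tt would give a 1:1 split, whereas Tt × Tt gives 3:1 — matching the data. So both parents are heterozygous (Tt × Tt).
Parent genotypes: Tt × Tt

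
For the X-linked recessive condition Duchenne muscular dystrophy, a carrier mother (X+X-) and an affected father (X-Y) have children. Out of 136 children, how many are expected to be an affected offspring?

Cross: X+X- × X-Y
Offspring: 1 X+X-, 1 X+Y, 1 X-X-, 1 X-Y
Probability of an affected offspring: 2/4 = 1/2
Expected count = 1/2 × 136 = 68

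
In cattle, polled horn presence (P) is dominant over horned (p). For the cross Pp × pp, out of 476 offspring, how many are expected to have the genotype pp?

Punnett square for Pp × pp:
Offspring genotypes: 2 Pp, 2 pp
Total offspring: 4
Count with target: 2
Probability: 2/4 = 1/2
Expected count = 1/2 × 476 = 238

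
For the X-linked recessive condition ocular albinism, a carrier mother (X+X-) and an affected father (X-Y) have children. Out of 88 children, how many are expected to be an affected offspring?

Cross: X+X- × X-Y
Offspring: 1 X+X-, 1 X+Y, 1 X-X-, 1 X-Y
Probability of an affected offspring: 2/4 = 1/2
Expected count = 1/2 × 88 = 44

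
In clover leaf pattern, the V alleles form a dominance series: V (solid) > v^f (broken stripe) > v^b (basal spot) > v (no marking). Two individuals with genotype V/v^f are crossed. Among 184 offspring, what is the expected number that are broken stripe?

Cross: V/v^f × V/v^f
Allele dominance: V > v^f > v^b > v
Offspring genotypes: 1 V/V, 2 V/v^f, 1 v^f/v^f
Phenotype counts: 3 solid, 1 broken stripe
broken stripe: 1 out of 4 → fraction 1/4
Expected count = 1/4 × 184 = 46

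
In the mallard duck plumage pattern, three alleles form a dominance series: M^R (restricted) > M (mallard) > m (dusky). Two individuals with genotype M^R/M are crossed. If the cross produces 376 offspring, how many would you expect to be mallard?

Cross: M^R/M × M^R/M
Allele dominance: M^R > M > m
Offspring genotypes: 1 M^R/M^R, 2 M^R/M, 1 M/M
Phenotype counts: 3 restricted, 1 mallard
mallard: 1 out of 4 → fraction 1/4
Expected count = 1/4 × 376 = 94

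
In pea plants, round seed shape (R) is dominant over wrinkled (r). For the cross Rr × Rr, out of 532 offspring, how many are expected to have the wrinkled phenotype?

Punnett square for Rr × Rr:
Offspring genotypes: 1 RR, 2 Rr, 1 rr
Total offspring: 4
Count with target: 1
Probability: 1/4
Expected count = 1/4 × 532 = 133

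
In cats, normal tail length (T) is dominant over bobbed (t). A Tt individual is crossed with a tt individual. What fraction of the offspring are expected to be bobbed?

Punnett square for Tt × tt:
Offspring genotypes: 2 Tt, 2 tt
normal: 2, bobbed: 2
bobbed: 2 out of 4
Probability: 2/4 = 1/2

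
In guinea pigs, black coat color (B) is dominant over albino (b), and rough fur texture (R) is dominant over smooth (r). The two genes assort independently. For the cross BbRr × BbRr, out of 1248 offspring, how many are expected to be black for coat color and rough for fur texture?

Dihybrid cross BbRr × BbRr — consider each gene separately:
coat color: Bb × Bb → 1 BB, 2 Bb, 1 bb → 3 B_ : 1 bb (out of 4)
fur texture: Rr × Rr → 1 RR, 2 Rr, 1 rr → 3 R_ : 1 rr (out of 4)
Looking for: black (B_) and rough (R_)
P(black) = 3/4, P(rough) = 3/4
P(both) = 3/4 × 3/4 = 9/16
Expected count = 9/16 × 1248 = 702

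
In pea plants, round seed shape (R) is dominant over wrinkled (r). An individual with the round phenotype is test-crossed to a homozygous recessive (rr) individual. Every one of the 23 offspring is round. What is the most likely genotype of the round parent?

Test cross: ? × rr
All offspring are round.
If the unknown parent were heterozygous (Rr), about half of 23 offspring would be wrinkled; none are. The unknown parent is most likely homozygous dominant (RR).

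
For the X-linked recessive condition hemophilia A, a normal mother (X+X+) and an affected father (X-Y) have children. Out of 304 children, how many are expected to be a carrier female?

Cross: X+X+ × X-Y
Offspring: 2 X+X-, 2 X+Y
Probability of a carrier female: 2/4 = 1/2
Expected count = 1/2 × 304 = 152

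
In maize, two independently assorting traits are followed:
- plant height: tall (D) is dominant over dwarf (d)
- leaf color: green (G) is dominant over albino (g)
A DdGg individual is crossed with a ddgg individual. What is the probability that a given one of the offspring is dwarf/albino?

Dihybrid cross DdGg × ddgg — consider each gene separately:
plant height: Dd × dd → 2 Dd, 2 dd → 2 D_ : 2 dd (out of 4)
leaf color: Gg × gg → 2 Gg, 2 gg → 2 G_ : 2 gg (out of 4)
Combine (counts out of 4 × 4 = 16): tall/green (D_G_) = 2×2 = 4; tall/albino (D_gg) = 2×2 = 4; dwarf/green (ddG_) = 2×2 = 4; dwarf/albino (ddgg) = 2×2 = 4
Phenotype counts (out of 16): 4 tall/green, 4 tall/albino, 4 dwarf/green, 4 dwarf/albino
dwarf/albino: 4 out of 16
Probability: 4/16 = 1/4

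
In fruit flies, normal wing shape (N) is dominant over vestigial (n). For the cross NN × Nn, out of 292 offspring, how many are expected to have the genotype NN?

Punnett square for NN × Nn:
Offspring genotypes: 2 NN, 2 Nn
Total offspring: 4
Count with target: 2
Probability: 2/4 = 1/2
Expected count = 1/2 × 292 = 146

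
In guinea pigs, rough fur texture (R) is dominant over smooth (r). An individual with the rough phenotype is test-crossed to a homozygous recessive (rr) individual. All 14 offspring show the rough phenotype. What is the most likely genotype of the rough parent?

Test cross: ? × rr
All offspring are rough.
If the unknown parent were heterozygous (Rr), about half of 14 offspring would be smooth; none are. The unknown parent is most likely homozygous dominant (RR).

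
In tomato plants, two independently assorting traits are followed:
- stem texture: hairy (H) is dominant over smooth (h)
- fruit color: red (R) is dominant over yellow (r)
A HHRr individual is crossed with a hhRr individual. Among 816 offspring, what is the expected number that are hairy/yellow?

Dihybrid cross HHRr × hhRr — consider each gene separately:
stem texture: HH × hh → 4 Hh → 4 H_ (out of 4)
fruit color: Rr × Rr → 1 RR, 2 Rr, 1 rr → 3 R_ : 1 rr (out of 4)
Combine (counts out of 4 × 4 = 16): hairy/red (H_R_) = 4×3 = 12; hairy/yellow (H_rr) = 4×1 = 4
Phenotype counts (out of 16): 12 hairy/red, 4 hairy/yellow
hairy/yellow: 4 out of 16 → fraction 1/4
Expected count = 1/4 × 816 = 204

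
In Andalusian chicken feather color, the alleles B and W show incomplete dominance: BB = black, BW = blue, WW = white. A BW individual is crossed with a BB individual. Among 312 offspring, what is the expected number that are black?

Punnett square for BW × BB:
Offspring genotypes: 2 BB, 2 BW
Phenotype counts: 2 black, 2 blue
black: 2 out of 4 → fraction 1/2
Expected count = 1/2 × 312 = 156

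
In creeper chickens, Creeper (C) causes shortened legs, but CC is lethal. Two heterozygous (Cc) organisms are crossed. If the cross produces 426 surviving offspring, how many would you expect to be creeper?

Cross: Cc × Cc
Punnett square offspring (before lethality): 1 CC, 2 Cc, 1 cc
The CC genotype is lethal (embryos die); surviving offspring: 2 Cc, 1 cc
creeper: 2 out of 3 → fraction 2/3
Expected count = 2/3 × 426 = 284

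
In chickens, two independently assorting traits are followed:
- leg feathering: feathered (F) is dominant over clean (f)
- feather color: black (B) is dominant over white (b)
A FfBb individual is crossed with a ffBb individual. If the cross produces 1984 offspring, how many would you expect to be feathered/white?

Dihybrid cross FfBb × ffBb — consider each gene separately:
leg feathering: Ff × ff → 2 Ff, 2 ff → 2 F_ : 2 ff (out of 4)
feather color: Bb × Bb → 1 BB, 2 Bb, 1 bb → 3 B_ : 1 bb (out of 4)
Combine (counts out of 4 × 4 = 16): feathered/black (F_B_) = 2×3 = 6; feathered/white (F_bb) = 2×1 = 2; clean/black (ffB_) = 2×3 = 6; clean/white (ffbb) = 2×1 = 2
Phenotype counts (out of 16): 6 feathered/black, 2 feathered/white, 6 clean/black, 2 clean/white
feathered/white: 2 out of 16 → fraction 1/8
Expected count = 1/8 × 1984 = 248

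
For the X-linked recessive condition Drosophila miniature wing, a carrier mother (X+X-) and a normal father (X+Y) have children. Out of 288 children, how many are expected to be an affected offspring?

Cross: X+X- × X+Y
Offspring: 1 X+X+, 1 X+Y, 1 X+X-, 1 X-Y
Probability of an affected offspring: 1/4
Expected count = 1/4 × 288 = 72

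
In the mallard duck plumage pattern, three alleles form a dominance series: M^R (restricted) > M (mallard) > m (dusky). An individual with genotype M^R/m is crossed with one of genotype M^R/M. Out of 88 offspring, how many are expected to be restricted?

Cross: M^R/m × M^R/M
Allele dominance: M^R > M > m
Offspring genotypes: 1 M^R/M^R, 1 M^R/M, 1 M^R/m, 1 M/m
Phenotype counts: 3 restricted, 1 mallard
restricted: 3 out of 4 → fraction 3/4
Expected count = 3/4 × 88 = 66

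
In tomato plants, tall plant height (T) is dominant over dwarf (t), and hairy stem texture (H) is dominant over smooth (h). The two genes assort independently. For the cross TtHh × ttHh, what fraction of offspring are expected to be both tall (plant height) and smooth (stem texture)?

Dihybrid cross TtHh × ttHh — consider each gene separately:
plant height: Tt × tt → 2 Tt, 2 tt → 2 T_ : 2 tt (out of 4)
stem texture: Hh × Hh → 1 HH, 2 Hh, 1 hh → 3 H_ : 1 hh (out of 4)
Looking for: tall (T_) and smooth (hh)
P(tall) = 2/4, P(smooth) = 1/4
P(both) = 2/4 × 1/4 = 2/16 = 1/8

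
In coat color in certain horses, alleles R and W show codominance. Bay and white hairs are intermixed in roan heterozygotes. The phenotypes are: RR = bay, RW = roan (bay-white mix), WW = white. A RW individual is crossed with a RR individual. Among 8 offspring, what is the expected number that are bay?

Punnett square for RW × RR:
Offspring genotypes: 2 RR, 2 RW
Phenotype counts: 2 bay, 2 roan (bay-white mix)
bay: 2 out of 4 → fraction 1/2
Expected count = 1/2 × 8 = 4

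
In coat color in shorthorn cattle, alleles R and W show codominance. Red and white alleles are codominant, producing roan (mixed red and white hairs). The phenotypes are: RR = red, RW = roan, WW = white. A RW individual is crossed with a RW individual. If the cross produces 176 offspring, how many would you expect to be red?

Punnett square for RW × RW:
Offspring genotypes: 1 RR, 2 RW, 1 WW
Phenotype counts: 1 red, 2 roan, 1 white
red: 1 out of 4 → fraction 1/4
Expected count = 1/4 × 176 = 44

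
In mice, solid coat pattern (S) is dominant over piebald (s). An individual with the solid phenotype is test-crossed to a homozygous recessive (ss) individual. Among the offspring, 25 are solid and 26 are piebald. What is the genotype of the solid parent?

Test cross: ? × ss
Offspring: 25 solid, 26 piebald — approximately 1:1.
A 1:1 ratio in a test cross indicates the unknown parent is heterozygous (Ss).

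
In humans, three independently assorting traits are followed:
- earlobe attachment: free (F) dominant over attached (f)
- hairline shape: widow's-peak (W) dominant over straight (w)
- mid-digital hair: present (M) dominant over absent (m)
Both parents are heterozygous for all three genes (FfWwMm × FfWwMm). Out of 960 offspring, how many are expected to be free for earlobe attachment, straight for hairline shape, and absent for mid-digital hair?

Trihybrid cross: FfWwMm × FfWwMm
Each trait segregates independently with a 3:1 phenotypic ratio, so each gene contributes 3/4 (dominant) or 1/4 (recessive).
Target: free (earlobe attachment), straight (hairline shape), absent (mid-digital hair)
Probability = product of independent per-trait probabilities
= 3/4 × 1/4 × 1/4 = 3/64
Expected count = 3/64 × 960 = 45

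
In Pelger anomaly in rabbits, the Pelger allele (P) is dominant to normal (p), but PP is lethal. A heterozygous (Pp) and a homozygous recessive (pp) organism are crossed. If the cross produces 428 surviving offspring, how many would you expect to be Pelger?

Cross: Pp × pp
Punnett square offspring (before lethality): 2 Pp, 2 pp
No PP offspring are produced in this cross.
Pelger: 2 out of 4 → fraction 1/2
Expected count = 1/2 × 428 = 214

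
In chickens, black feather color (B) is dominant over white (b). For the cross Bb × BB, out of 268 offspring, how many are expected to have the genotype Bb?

Punnett square for Bb × BB:
Offspring genotypes: 2 BB, 2 Bb
Total offspring: 4
Count with target: 2
Probability: 2/4 = 1/2
Expected count = 1/2 × 268 = 134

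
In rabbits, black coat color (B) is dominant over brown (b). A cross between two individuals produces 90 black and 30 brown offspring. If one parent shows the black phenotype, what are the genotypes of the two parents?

Observed offspring: 90 black, 30 brown
The observed ratio simplifies to 3:1. Brown (bb) offspring appear, so each parent must contribute one b allele. The parent stated to show black carries B, so it is Bb. The other parent is then either Bb or bb: Bb × bb would give a 1:1 split, whereas Bb × Bb gives 3:1 — matching the data. So both parents are heterozygous (Bb × Bb).
Parent genotypes: Bb × Bb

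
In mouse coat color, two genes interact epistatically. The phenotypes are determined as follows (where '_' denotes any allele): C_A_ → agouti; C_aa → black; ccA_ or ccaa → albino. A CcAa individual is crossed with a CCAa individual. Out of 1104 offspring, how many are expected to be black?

Cross: CcAa × CCAa — consider each gene separately:
C gene: Cc × CC → 2 CC, 2 Cc → 4 C_ (out of 4)
A gene: Aa × Aa → 1 AA, 2 Aa, 1 aa → 3 A_ : 1 aa (out of 4)
Genotype classes (out of 4 × 4 = 16): C_A_ = 4×3 = 12; C_aa = 4×1 = 4
Apply the phenotype rules: C_A_ (12) → agouti; C_aa (4) → black
Phenotype counts (out of 16): 12 agouti, 4 black
black: 4 out of 16 → fraction 1/4
Expected count = 1/4 × 1104 = 276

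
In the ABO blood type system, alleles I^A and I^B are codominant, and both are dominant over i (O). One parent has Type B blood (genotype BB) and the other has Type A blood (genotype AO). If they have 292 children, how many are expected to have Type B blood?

Cross: BB × AO
Possible offspring genotypes: 2 AB, 2 BO
Blood type counts: 2 Type AB, 2 Type B
Probability of Type B: 2/4 = 1/2
Expected count = 1/2 × 292 = 146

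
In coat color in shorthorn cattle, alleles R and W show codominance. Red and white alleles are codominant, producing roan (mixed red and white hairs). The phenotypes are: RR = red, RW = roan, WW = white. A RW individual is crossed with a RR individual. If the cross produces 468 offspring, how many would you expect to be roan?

Punnett square for RW × RR:
Offspring genotypes: 2 RR, 2 RW
Phenotype counts: 2 red, 2 roan
roan: 2 out of 4 → fraction 1/2
Expected count = 1/2 × 468 = 234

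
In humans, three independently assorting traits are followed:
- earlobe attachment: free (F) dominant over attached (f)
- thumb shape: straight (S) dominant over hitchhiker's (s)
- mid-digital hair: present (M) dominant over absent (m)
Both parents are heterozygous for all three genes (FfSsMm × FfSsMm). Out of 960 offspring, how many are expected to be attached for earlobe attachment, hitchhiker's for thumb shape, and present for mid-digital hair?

Trihybrid cross: FfSsMm × FfSsMm
Each trait segregates independently with a 3:1 phenotypic ratio, so each gene contributes 3/4 (dominant) or 1/4 (recessive).
Target: attached (earlobe attachment), hitchhiker's (thumb shape), present (mid-digital hair)
Probability = product of independent per-trait probabilities
= 1/4 × 1/4 × 3/4 = 3/64
Expected count = 3/64 × 960 = 45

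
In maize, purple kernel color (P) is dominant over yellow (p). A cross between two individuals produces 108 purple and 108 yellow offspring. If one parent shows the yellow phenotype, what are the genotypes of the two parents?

Observed offspring: 108 purple, 108 yellow
The observed ratio simplifies to 1:1. One parent shows yellow, so its genotype must be pp. A 1:1 offspring split requires the other parent to be heterozygous (Pp).
Parent genotypes: pp × Pp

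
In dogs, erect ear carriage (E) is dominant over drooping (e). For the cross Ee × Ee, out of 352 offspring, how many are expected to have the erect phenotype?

Punnett square for Ee × Ee:
Offspring genotypes: 1 EE, 2 Ee, 1 ee
Total offspring: 4
Count with target: 3
Probability: 3/4
Expected count = 3/4 × 352 = 264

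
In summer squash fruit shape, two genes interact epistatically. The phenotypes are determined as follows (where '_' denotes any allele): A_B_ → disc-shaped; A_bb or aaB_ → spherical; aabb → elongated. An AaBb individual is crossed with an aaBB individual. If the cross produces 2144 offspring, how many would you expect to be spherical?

Cross: AaBb × aaBB — consider each gene separately:
A gene: Aa × aa → 2 Aa, 2 aa → 2 A_ : 2 aa (out of 4)
B gene: Bb × BB → 2 BB, 2 Bb → 4 B_ (out of 4)
Genotype classes (out of 4 × 4 = 16): A_B_ = 2×4 = 8; aaB_ = 2×4 = 8
Apply the phenotype rules: A_B_ (8) → disc-shaped; aaB_ (8) → spherical
Phenotype counts (out of 16): 8 disc-shaped, 8 spherical
spherical: 8 out of 16 → fraction 1/2
Expected count = 1/2 × 2144 = 1072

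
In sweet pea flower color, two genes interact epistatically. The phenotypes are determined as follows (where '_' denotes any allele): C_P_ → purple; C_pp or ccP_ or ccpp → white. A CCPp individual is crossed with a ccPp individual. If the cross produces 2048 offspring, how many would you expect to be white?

Cross: CCPp × ccPp — consider each gene separately:
C gene: CC × cc → 4 Cc → 4 C_ (out of 4)
P gene: Pp × Pp → 1 PP, 2 Pp, 1 pp → 3 P_ : 1 pp (out of 4)
Genotype classes (out of 4 × 4 = 16): C_P_ = 4×3 = 12; C_pp = 4×1 = 4
Apply the phenotype rules: C_P_ (12) → purple; C_pp (4) → white
Phenotype counts (out of 16): 12 purple, 4 white
white: 4 out of 16 → fraction 1/4
Expected count = 1/4 × 2048 = 512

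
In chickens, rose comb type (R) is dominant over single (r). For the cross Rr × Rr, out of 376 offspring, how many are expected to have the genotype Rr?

Punnett square for Rr × Rr:
Offspring genotypes: 1 RR, 2 Rr, 1 rr
Total offspring: 4
Count with target: 2
Probability: 2/4 = 1/2
Expected count = 1/2 × 376 = 188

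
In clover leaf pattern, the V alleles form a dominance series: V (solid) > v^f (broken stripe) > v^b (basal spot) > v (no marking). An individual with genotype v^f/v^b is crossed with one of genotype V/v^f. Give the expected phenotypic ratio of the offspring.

Cross: v^f/v^b × V/v^f
Allele dominance: V > v^f > v^b > v
Offspring genotypes: 1 V/v^f, 1 v^f/v^f, 1 V/v^b, 1 v^f/v^b
Phenotype counts: 2 solid, 2 broken stripe
Ratio: 1 solid : 1 broken stripe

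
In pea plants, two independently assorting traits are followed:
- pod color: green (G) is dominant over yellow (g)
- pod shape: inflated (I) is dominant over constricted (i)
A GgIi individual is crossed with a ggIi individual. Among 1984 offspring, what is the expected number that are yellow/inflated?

Dihybrid cross GgIi × ggIi — consider each gene separately:
pod color: Gg × gg → 2 Gg, 2 gg → 2 G_ : 2 gg (out of 4)
pod shape: Ii × Ii → 1 II, 2 Ii, 1 ii → 3 I_ : 1 ii (out of 4)
Combine (counts out of 4 × 4 = 16): green/inflated (G_I_) = 2×3 = 6; green/constricted (G_ii) = 2×1 = 2; yellow/inflated (ggI_) = 2×3 = 6; yellow/constricted (ggii) = 2×1 = 2
Phenotype counts (out of 16): 6 green/inflated, 2 green/constricted, 6 yellow/inflated, 2 yellow/constricted
yellow/inflated: 6 out of 16 → fraction 3/8
Expected count = 3/8 × 1984 = 744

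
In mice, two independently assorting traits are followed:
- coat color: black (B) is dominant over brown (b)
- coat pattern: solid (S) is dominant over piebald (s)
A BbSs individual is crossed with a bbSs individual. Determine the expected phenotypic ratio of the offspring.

Dihybrid cross BbSs × bbSs — consider each gene separately:
coat color: Bb × bb → 2 Bb, 2 bb → 2 B_ : 2 bb (out of 4)
coat pattern: Ss × Ss → 1 SS, 2 Ss, 1 ss → 3 S_ : 1 ss (out of 4)
Combine (counts out of 4 × 4 = 16): black/solid (B_S_) = 2×3 = 6; black/piebald (B_ss) = 2×1 = 2; brown/solid (bbS_) = 2×3 = 6; brown/piebald (bbss) = 2×1 = 2
Phenotype counts (out of 16): 6 black/solid, 2 black/piebald, 6 brown/solid, 2 brown/piebald
Ratio: 3 black/solid : 1 black/piebald : 3 brown/solid : 1 brown/piebald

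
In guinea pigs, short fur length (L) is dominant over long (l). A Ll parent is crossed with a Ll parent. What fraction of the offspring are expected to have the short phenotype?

Punnett square for Ll × Ll:
Offspring genotypes: 1 LL, 2 Ll, 1 ll
Total offspring: 4
Count with target: 3
Probability: 3/4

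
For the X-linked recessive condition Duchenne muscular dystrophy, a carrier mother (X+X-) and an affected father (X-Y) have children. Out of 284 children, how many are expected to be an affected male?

Cross: X+X- × X-Y
Offspring: 1 X+X-, 1 X+Y, 1 X-X-, 1 X-Y
Probability of an affected male: 1/4
Expected count = 1/4 × 284 = 71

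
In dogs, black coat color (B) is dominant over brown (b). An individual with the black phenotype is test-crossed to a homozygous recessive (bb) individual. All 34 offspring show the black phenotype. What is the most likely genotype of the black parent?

Test cross: ? × bb
All offspring are black.
If the unknown parent were heterozygous (Bb), about half of 34 offspring would be brown; none are. The unknown parent is most likely homozygous dominant (BB).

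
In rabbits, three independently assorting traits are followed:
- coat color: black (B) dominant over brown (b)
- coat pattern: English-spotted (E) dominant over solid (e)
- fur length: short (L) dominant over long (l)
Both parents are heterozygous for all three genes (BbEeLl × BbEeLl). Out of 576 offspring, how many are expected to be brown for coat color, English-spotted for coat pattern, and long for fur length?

Trihybrid cross: BbEeLl × BbEeLl
Each trait segregates independently with a 3:1 phenotypic ratio, so each gene contributes 3/4 (dominant) or 1/4 (recessive).
Target: brown (coat color), English-spotted (coat pattern), long (fur length)
Probability = product of independent per-trait probabilities
= 1/4 × 3/4 × 1/4 = 3/64
Expected count = 3/64 × 576 = 27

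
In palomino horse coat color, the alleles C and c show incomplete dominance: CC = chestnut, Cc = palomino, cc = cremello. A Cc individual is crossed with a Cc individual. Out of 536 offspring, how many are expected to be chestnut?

Punnett square for Cc × Cc:
Offspring genotypes: 1 CC, 2 Cc, 1 cc
Phenotype counts: 1 chestnut, 2 palomino, 1 cremello
chestnut: 1 out of 4 → fraction 1/4
Expected count = 1/4 × 536 = 134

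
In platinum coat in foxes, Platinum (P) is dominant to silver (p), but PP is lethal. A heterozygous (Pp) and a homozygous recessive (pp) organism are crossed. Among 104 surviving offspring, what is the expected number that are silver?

Cross: Pp × pp
Punnett square offspring (before lethality): 2 Pp, 2 pp
No PP offspring are produced in this cross.
silver: 2 out of 4 → fraction 1/2
Expected count = 1/2 × 104 = 52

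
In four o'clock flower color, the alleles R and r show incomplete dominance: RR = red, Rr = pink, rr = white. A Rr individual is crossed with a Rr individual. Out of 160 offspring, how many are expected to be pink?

Punnett square for Rr × Rr:
Offspring genotypes: 1 RR, 2 Rr, 1 rr
Phenotype counts: 1 red, 2 pink, 1 white
pink: 2 out of 4 → fraction 1/2
Expected count = 1/2 × 160 = 80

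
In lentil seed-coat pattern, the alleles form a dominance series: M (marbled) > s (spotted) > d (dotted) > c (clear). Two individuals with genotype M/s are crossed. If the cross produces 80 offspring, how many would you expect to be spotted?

Cross: M/s × M/s
Allele dominance: M > s > d > c
Offspring genotypes: 1 M/M, 2 M/s, 1 s/s
Phenotype counts: 3 marbled, 1 spotted
spotted: 1 out of 4 → fraction 1/4
Expected count = 1/4 × 80 = 20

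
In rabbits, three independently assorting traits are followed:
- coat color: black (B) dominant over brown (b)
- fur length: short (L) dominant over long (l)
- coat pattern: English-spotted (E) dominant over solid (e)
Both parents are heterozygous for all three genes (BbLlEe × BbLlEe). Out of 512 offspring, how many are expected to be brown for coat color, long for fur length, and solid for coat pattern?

Trihybrid cross: BbLlEe × BbLlEe
Each trait segregates independently with a 3:1 phenotypic ratio, so each gene contributes 3/4 (dominant) or 1/4 (recessive).
Target: brown (coat color), long (fur length), solid (coat pattern)
Probability = product of independent per-trait probabilities
= 1/4 × 1/4 × 1/4 = 1/64
Expected count = 1/64 × 512 = 8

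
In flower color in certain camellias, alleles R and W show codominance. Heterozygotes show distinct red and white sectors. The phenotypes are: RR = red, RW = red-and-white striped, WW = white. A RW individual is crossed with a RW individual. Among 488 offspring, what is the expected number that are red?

Punnett square for RW × RW:
Offspring genotypes: 1 RR, 2 RW, 1 WW
Phenotype counts: 1 red, 2 red-and-white striped, 1 white
red: 1 out of 4 → fraction 1/4
Expected count = 1/4 × 488 = 122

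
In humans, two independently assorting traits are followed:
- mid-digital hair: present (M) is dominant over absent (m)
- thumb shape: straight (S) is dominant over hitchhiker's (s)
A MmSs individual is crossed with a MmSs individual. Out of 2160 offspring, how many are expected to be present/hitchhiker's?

Dihybrid cross MmSs × MmSs — consider each gene separately:
mid-digital hair: Mm × Mm → 1 MM, 2 Mm, 1 mm → 3 M_ : 1 mm (out of 4)
thumb shape: Ss × Ss → 1 SS, 2 Ss, 1 ss → 3 S_ : 1 ss (out of 4)
Combine (counts out of 4 × 4 = 16): present/straight (M_S_) = 3×3 = 9; present/hitchhiker's (M_ss) = 3×1 = 3; absent/straight (mmS_) = 1×3 = 3; absent/hitchhiker's (mmss) = 1×1 = 1
Phenotype counts (out of 16): 9 present/straight, 3 present/hitchhiker's, 3 absent/straight, 1 absent/hitchhiker's
present/hitchhiker's: 3 out of 16 → fraction 3/16
Expected count = 3/16 × 2160 = 405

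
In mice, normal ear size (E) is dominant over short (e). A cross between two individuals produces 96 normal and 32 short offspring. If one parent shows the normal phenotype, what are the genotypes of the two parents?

Observed offspring: 96 normal, 32 short
The observed ratio simplifies to 3:1. Short (ee) offspring appear, so each parent must contribute one e allele. The parent stated to show normal carries E, so it is Ee. The other parent is then either Ee or ee: Ee × ee would give a 1:1 split, whereas Ee × Ee gives 3:1 — matching the data. So both parents are heterozygous (Ee × Ee).
Parent genotypes: Ee × Ee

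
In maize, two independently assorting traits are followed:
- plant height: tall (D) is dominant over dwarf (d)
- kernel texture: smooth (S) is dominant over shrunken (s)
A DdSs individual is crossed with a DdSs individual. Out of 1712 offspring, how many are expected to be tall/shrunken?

Dihybrid cross DdSs × DdSs — consider each gene separately:
plant height: Dd × Dd → 1 DD, 2 Dd, 1 dd → 3 D_ : 1 dd (out of 4)
kernel texture: Ss × Ss → 1 SS, 2 Ss, 1 ss → 3 S_ : 1 ss (out of 4)
Combine (counts out of 4 × 4 = 16): tall/smooth (D_S_) = 3×3 = 9; tall/shrunken (D_ss) = 3×1 = 3; dwarf/smooth (ddS_) = 1×3 = 3; dwarf/shrunken (ddss) = 1×1 = 1
Phenotype counts (out of 16): 9 tall/smooth, 3 tall/shrunken, 3 dwarf/smooth, 1 dwarf/shrunken
tall/shrunken: 3 out of 16 → fraction 3/16
Expected count = 3/16 × 1712 = 321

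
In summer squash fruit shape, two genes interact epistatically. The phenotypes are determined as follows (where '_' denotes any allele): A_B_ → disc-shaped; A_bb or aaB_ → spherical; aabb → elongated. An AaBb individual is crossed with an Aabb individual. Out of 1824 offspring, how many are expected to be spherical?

Cross: AaBb × Aabb — consider each gene separately:
A gene: Aa × Aa → 1 AA, 2 Aa, 1 aa → 3 A_ : 1 aa (out of 4)
B gene: Bb × bb → 2 Bb, 2 bb → 2 B_ : 2 bb (out of 4)
Genotype classes (out of 4 × 4 = 16): A_B_ = 3×2 = 6; A_bb = 3×2 = 6; aaB_ = 1×2 = 2; aabb = 1×2 = 2
Apply the phenotype rules: A_B_ (6) → disc-shaped; A_bb (6) + aaB_ (2) → spherical; aabb (2) → elongated
Phenotype counts (out of 16): 6 disc-shaped, 8 spherical, 2 elongated
spherical: 8 out of 16 → fraction 1/2
Expected count = 1/2 × 1824 = 912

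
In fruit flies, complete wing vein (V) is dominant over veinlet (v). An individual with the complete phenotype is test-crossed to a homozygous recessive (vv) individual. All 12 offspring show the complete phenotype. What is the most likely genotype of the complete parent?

Test cross: ? × vv
All offspring are complete.
If the unknown parent were heterozygous (Vv), about half of 12 offspring would be veinlet; none are. The unknown parent is most likely homozygous dominant (VV).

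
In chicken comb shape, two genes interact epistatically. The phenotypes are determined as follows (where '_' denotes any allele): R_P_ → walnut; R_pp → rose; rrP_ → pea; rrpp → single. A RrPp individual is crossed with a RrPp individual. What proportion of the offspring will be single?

Cross: RrPp × RrPp — consider each gene separately:
R gene: Rr × Rr → 1 RR, 2 Rr, 1 rr → 3 R_ : 1 rr (out of 4)
P gene: Pp × Pp → 1 PP, 2 Pp, 1 pp → 3 P_ : 1 pp (out of 4)
Genotype classes (out of 4 × 4 = 16): R_P_ = 3×3 = 9; R_pp = 3×1 = 3; rrP_ = 1×3 = 3; rrpp = 1×1 = 1
Apply the phenotype rules: R_P_ (9) → walnut; R_pp (3) → rose; rrP_ (3) → pea; rrpp (1) → single
Phenotype counts (out of 16): 9 walnut, 3 rose, 3 pea, 1 single
single: 1 out of 16
Probability: 1/16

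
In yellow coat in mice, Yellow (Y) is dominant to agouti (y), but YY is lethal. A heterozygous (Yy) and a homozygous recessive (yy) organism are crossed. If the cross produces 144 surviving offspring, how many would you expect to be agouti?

Cross: Yy × yy
Punnett square offspring (before lethality): 2 Yy, 2 yy
No YY offspring are produced in this cross.
agouti: 2 out of 4 → fraction 1/2
Expected count = 1/2 × 144 = 72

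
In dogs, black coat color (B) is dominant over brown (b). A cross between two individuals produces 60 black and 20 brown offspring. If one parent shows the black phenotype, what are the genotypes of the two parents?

Observed offspring: 60 black, 20 brown
The observed ratio simplifies to 3:1. Brown (bb) offspring appear, so each parent must contribute one b allele. The parent stated to show black carries B, so it is Bb. The other parent is then either Bb or bb: Bb × bb would give a 1:1 split, whereas Bb × Bb gives 3:1 — matching the data. So both parents are heterozygous (Bb × Bb).
Parent genotypes: Bb × Bb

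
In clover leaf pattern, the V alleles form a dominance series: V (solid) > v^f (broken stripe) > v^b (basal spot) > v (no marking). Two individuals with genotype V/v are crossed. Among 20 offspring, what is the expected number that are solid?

Cross: V/v × V/v
Allele dominance: V > v^f > v^b > v
Offspring genotypes: 1 V/V, 2 V/v, 1 v/v
Phenotype counts: 3 solid, 1 unmarked
solid: 3 out of 4 → fraction 3/4
Expected count = 3/4 × 20 = 15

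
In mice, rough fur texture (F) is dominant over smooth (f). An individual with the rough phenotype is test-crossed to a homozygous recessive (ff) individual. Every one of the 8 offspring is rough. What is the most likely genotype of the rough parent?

Test cross: ? × ff
All offspring are rough.
If the unknown parent were heterozygous (Ff), about half of 8 offspring would be smooth; none are. The unknown parent is most likely homozygous dominant (FF).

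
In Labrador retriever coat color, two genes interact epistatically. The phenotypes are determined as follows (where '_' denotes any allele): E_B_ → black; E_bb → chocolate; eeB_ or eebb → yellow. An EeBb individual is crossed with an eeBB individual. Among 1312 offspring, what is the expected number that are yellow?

Cross: EeBb × eeBB — consider each gene separately:
E gene: Ee × ee → 2 Ee, 2 ee → 2 E_ : 2 ee (out of 4)
B gene: Bb × BB → 2 BB, 2 Bb → 4 B_ (out of 4)
Genotype classes (out of 4 × 4 = 16): E_B_ = 2×4 = 8; eeB_ = 2×4 = 8
Apply the phenotype rules: E_B_ (8) → black; eeB_ (8) → yellow
Phenotype counts (out of 16): 8 black, 8 yellow
yellow: 8 out of 16 → fraction 1/2
Expected count = 1/2 × 1312 = 656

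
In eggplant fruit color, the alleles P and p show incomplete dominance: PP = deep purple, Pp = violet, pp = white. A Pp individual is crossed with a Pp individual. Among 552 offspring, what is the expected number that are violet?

Punnett square for Pp × Pp:
Offspring genotypes: 1 PP, 2 Pp, 1 pp
Phenotype counts: 1 deep purple, 2 violet, 1 white
violet: 2 out of 4 → fraction 1/2
Expected count = 1/2 × 552 = 276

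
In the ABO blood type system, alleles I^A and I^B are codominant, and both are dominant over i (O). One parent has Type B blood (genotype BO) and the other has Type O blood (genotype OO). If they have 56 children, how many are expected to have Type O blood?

Cross: BO × OO
Possible offspring genotypes: 2 BO, 2 OO
Blood type counts: 2 Type B, 2 Type O
Probability of Type O: 2/4 = 1/2
Expected count = 1/2 × 56 = 28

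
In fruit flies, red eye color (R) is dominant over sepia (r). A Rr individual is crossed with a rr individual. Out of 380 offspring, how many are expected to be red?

Punnett square for Rr × rr:
Offspring genotypes: 2 Rr, 2 rr
red: 2, sepia: 2
red: 2 out of 4 → fraction 1/2
Expected count = 1/2 × 380 = 190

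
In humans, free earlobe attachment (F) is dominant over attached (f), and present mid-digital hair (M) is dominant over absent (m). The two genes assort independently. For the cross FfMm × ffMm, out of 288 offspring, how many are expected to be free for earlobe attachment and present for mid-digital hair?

Dihybrid cross FfMm × ffMm — consider each gene separately:
earlobe attachment: Ff × ff → 2 Ff, 2 ff → 2 F_ : 2 ff (out of 4)
mid-digital hair: Mm × Mm → 1 MM, 2 Mm, 1 mm → 3 M_ : 1 mm (out of 4)
Looking for: free (F_) and present (M_)
P(free) = 2/4, P(present) = 3/4
P(both) = 2/4 × 3/4 = 6/16 = 3/8
Expected count = 3/8 × 288 = 108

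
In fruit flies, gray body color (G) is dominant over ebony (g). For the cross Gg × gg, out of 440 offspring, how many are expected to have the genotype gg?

Punnett square for Gg × gg:
Offspring genotypes: 2 Gg, 2 gg
Total offspring: 4
Count with target: 2
Probability: 2/4 = 1/2
Expected count = 1/2 × 440 = 220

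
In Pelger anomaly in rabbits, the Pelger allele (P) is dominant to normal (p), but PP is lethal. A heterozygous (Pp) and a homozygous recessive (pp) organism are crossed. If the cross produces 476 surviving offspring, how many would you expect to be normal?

Cross: Pp × pp
Punnett square offspring (before lethality): 2 Pp, 2 pp
No PP offspring are produced in this cross.
normal: 2 out of 4 → fraction 1/2
Expected count = 1/2 × 476 = 238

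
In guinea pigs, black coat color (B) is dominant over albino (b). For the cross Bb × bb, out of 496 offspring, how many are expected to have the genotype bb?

Punnett square for Bb × bb:
Offspring genotypes: 2 Bb, 2 bb
Total offspring: 4
Count with target: 2
Probability: 2/4 = 1/2
Expected count = 1/2 × 496 = 248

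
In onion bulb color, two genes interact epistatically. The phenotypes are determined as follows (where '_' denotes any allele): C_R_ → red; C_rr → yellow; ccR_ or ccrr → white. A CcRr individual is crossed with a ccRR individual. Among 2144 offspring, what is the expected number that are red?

Cross: CcRr × ccRR — consider each gene separately:
C gene: Cc × cc → 2 Cc, 2 cc → 2 C_ : 2 cc (out of 4)
R gene: Rr × RR → 2 RR, 2 Rr → 4 R_ (out of 4)
Genotype classes (out of 4 × 4 = 16): C_R_ = 2×4 = 8; ccR_ = 2×4 = 8
Apply the phenotype rules: C_R_ (8) → red; ccR_ (8) → white
Phenotype counts (out of 16): 8 red, 8 white
red: 8 out of 16 → fraction 1/2
Expected count = 1/2 × 2144 = 1072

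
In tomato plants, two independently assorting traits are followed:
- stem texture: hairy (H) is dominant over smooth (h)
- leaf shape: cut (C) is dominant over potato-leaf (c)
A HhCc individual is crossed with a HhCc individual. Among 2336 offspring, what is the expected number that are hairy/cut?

Dihybrid cross HhCc × HhCc — consider each gene separately:
stem texture: Hh × Hh → 1 HH, 2 Hh, 1 hh → 3 H_ : 1 hh (out of 4)
leaf shape: Cc × Cc → 1 CC, 2 Cc, 1 cc → 3 C_ : 1 cc (out of 4)
Combine (counts out of 4 × 4 = 16): hairy/cut (H_C_) = 3×3 = 9; hairy/potato-leaf (H_cc) = 3×1 = 3; smooth/cut (hhC_) = 1×3 = 3; smooth/potato-leaf (hhcc) = 1×1 = 1
Phenotype counts (out of 16): 9 hairy/cut, 3 hairy/potato-leaf, 3 smooth/cut, 1 smooth/potato-leaf
hairy/cut: 9 out of 16 → fraction 9/16
Expected count = 9/16 × 2336 = 1314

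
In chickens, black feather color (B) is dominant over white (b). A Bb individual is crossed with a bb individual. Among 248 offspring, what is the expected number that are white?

Punnett square for Bb × bb:
Offspring genotypes: 2 Bb, 2 bb
black: 2, white: 2
white: 2 out of 4 → fraction 1/2
Expected count = 1/2 × 248 = 124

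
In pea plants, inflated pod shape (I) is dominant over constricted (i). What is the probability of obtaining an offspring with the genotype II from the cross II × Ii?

Punnett square for II × Ii:
Offspring genotypes: 2 II, 2 Ii
Total offspring: 4
Count with target: 2
Probability: 2/4 = 1/2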